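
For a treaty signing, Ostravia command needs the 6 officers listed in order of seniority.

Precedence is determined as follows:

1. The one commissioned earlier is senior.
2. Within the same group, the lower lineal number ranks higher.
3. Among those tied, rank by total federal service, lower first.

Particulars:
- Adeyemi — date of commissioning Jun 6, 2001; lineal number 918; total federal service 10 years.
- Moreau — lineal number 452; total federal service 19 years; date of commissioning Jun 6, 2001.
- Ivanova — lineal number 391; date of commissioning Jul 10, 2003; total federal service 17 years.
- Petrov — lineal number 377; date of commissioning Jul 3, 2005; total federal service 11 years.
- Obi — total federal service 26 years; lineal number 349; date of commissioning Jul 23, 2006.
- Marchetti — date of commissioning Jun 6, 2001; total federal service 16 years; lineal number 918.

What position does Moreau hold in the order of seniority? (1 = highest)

By date of commissioning (earlier first): Moreau, Adeyemi and Marchetti (each Jun 6, 2001); then Ivanova (Jul 10, 2003); then Petrov (Jul 3, 2005); then Obi (Jul 23, 2006).
Among Moreau, Adeyemi and Marchetti, by lineal number (lower first): Moreau (452) before Adeyemi and Marchetti (918).
Among Adeyemi and Marchetti, by total federal service (lower first): Adeyemi (10 years) before Marchetti (16 years).
Order: Moreau, Adeyemi, Marchetti, Ivanova, Petrov, Obi. So position 1.

1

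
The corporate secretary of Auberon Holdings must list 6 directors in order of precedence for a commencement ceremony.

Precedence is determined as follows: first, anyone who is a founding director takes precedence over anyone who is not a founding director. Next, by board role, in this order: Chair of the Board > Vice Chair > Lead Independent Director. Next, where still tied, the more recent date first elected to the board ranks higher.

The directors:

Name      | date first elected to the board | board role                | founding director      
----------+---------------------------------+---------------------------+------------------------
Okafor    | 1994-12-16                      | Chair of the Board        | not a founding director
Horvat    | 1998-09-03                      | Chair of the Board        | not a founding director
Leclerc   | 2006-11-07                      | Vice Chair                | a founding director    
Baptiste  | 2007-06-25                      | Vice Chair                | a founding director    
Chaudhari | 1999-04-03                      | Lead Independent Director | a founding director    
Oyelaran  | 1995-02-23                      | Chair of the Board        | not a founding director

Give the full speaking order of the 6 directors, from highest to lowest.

By the first rule: Baptiste, Leclerc and Chaudhari (each a founding director); then Horvat, Oyelaran and Okafor (each not a founding director).
Among Baptiste, Leclerc and Chaudhari, by board role: Baptiste and Leclerc (Vice Chair) before Chaudhari (Lead Independent Director).
Among Baptiste and Leclerc, by date first elected to the board (later first): Baptiste (2007-06-25) before Leclerc (2006-11-07).
Horvat, Oyelaran and Okafor are each Chair of the Board, so the next rule applies.
Among Horvat, Oyelaran and Okafor, by date first elected to the board (later first): Horvat (1998-09-03) before Oyelaran (1995-02-23) before Okafor (1994-12-16).
Full order: Baptiste, Leclerc, Chaudhari, Horvat, Oyelaran, Okafor.

Baptiste, Leclerc, Chaudhari, Horvat, Oyelaran, Okafor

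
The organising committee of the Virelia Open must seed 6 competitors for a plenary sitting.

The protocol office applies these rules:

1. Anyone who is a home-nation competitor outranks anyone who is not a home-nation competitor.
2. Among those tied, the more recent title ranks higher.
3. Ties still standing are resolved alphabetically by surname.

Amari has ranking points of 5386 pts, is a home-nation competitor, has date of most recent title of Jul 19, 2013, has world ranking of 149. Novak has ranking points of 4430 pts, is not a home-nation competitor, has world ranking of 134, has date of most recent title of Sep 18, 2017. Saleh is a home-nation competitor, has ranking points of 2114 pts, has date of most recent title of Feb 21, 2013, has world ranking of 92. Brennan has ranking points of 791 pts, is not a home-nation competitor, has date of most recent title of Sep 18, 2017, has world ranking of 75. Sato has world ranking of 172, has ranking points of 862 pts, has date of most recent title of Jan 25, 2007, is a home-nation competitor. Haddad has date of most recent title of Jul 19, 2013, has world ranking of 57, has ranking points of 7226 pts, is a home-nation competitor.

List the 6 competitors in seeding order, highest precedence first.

By the first rule: Amari, Haddad, Saleh and Sato (each a home-nation competitor); then Brennan and Novak (both not a home-nation competitor).
Among Amari, Haddad, Saleh and Sato, by date of most recent title (later first): Amari and Haddad (Jul 19, 2013) before Saleh (Feb 21, 2013) before Sato (Jan 25, 2007).
Among Amari and Haddad, alphabetically by surname: Amari before Haddad.
Brennan and Novak both have date of most recent title Sep 18, 2017, so the next rule applies.
Among Brennan and Novak, alphabetically by surname: Brennan before Novak.
Full order: Amari, Haddad, Saleh, Sato, Brennan, Novak.

Amari, Haddad, Saleh, Sato, Brennan, Novak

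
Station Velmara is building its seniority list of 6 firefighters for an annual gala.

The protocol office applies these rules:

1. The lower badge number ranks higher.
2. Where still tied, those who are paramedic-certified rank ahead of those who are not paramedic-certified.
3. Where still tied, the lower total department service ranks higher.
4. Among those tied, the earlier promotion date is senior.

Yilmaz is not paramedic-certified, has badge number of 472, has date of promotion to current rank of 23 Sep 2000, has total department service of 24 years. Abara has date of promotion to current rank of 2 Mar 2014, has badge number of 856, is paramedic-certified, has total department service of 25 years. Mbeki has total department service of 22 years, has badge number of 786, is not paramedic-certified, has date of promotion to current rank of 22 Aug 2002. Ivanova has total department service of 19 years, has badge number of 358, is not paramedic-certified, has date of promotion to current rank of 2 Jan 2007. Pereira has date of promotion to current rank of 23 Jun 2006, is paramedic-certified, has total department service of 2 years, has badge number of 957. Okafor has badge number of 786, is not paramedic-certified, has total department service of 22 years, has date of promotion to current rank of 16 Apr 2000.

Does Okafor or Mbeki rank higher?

By badge number (lower first): Ivanova (358); then Yilmaz (472); then Okafor and Mbeki (both 786); then Abara (856); then Pereira (957).
Okafor and Mbeki are each not paramedic-certified, so the next rule applies.
Okafor and Mbeki both have total department service 22 years, so the next rule applies.
Among Okafor and Mbeki, by date of promotion to current rank (earlier first): Okafor (16 Apr 2000) before Mbeki (22 Aug 2002).
So Okafor takes precedence.

Okafor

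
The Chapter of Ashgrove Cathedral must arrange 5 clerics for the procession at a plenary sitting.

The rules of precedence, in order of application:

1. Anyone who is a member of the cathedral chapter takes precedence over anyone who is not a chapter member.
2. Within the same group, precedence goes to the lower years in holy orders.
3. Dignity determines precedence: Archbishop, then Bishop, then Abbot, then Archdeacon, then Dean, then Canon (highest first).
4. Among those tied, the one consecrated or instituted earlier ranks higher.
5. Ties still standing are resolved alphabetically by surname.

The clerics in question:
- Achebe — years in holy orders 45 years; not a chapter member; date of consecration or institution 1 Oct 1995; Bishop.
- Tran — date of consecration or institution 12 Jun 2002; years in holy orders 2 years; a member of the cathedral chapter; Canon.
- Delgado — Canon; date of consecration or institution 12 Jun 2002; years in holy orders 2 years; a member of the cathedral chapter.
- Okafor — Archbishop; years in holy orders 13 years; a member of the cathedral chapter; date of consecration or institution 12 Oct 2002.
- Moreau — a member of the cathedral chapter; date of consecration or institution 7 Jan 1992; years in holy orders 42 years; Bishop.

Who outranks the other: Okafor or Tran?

By the first rule: Delgado, Tran, Okafor and Moreau (each a member of the cathedral chapter); then Achebe (not a chapter member).
Among Delgado, Tran, Okafor and Moreau, by years in holy orders (lower first): Delgado and Tran (2 years) before Okafor (13 years) before Moreau (42 years).
Delgado and Tran are each Canon, so the next rule applies.
Delgado and Tran both have date of consecration or institution 12 Jun 2002, so the next rule applies.
Among Delgado and Tran, alphabetically by surname: Delgado before Tran.
So Tran takes precedence.

Tran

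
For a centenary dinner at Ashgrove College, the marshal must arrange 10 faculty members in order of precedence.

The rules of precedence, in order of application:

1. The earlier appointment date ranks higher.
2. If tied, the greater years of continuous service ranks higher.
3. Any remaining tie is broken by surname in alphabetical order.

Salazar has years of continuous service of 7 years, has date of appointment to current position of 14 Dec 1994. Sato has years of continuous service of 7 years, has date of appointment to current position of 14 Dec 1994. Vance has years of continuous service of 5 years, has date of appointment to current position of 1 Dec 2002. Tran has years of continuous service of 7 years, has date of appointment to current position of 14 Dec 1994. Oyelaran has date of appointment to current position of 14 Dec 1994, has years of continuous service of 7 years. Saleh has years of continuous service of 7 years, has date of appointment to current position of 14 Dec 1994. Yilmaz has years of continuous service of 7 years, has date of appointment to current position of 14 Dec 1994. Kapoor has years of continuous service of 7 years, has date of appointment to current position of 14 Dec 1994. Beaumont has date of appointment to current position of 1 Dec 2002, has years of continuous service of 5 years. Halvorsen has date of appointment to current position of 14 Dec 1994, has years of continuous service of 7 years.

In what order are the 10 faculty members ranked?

By date of appointment to current position (earlier first): Halvorsen, Kapoor, Oyelaran, Salazar, Saleh, Sato, Tran and Yilmaz (each 14 Dec 1994); then Beaumont and Vance (both 1 Dec 2002).
Halvorsen, Kapoor, Oyelaran, Salazar, Saleh, Sato, Tran and Yilmaz all have years of continuous service 7 years, so the next rule applies.
Among Halvorsen, Kapoor, Oyelaran, Salazar, Saleh, Sato, Tran and Yilmaz, alphabetically by surname: Halvorsen before Kapoor before Oyelaran before Salazar before Saleh before Sato before Tran before Yilmaz.
Beaumont and Vance both have years of continuous service 5 years, so the next rule applies.
Among Beaumont and Vance, alphabetically by surname: Beaumont before Vance.
Full order: Halvorsen, Kapoor, Oyelaran, Salazar, Saleh, Sato, Tran, Yilmaz, Beaumont, Vance.

Halvorsen, Kapoor, Oyelaran, Salazar, Saleh, Sato, Tran, Yilmaz, Beaumont, Vance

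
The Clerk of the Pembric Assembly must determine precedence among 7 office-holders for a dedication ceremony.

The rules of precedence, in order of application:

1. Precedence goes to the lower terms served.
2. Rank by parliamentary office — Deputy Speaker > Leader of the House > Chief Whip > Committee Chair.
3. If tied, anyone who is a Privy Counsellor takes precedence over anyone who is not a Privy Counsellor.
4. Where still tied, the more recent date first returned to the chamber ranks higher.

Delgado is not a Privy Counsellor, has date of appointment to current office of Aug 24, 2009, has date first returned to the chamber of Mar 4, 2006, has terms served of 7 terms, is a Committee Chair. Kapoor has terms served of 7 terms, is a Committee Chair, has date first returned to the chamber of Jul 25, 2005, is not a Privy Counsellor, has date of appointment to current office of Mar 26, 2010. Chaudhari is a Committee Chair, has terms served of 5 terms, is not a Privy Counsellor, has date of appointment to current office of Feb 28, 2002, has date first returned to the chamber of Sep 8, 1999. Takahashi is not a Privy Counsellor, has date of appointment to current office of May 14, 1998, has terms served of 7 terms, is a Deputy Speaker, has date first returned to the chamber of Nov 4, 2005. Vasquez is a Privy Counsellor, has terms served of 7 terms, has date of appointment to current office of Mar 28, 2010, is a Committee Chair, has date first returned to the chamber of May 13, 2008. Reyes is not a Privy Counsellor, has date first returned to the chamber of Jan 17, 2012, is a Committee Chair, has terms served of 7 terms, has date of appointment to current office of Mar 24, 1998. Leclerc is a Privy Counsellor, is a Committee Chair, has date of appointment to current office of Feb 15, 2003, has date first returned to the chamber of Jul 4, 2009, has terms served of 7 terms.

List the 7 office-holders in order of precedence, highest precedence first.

Chaudhari, Takahashi, Leclerc, Vasquez, Reyes, Delgado, Kapoor

By terms served (lower first): Chaudhari (5 terms); then Takahashi, Leclerc, Vasquez, Reyes, Delgado and Kapoor (each 7 terms).
Among Takahashi, Leclerc, Vasquez, Reyes, Delgado and Kapoor, by parliamentary office: Takahashi (Deputy Speaker) before Leclerc, Vasquez, Reyes, Delgado and Kapoor (Committee Chair).
Among Leclerc, Vasquez, Reyes, Delgado and Kapoor, a Privy Counsellor before not a Privy Counsellor: Leclerc and Vasquez (a Privy Counsellor) before Reyes, Delgado and Kapoor (not a Privy Counsellor).
Among Leclerc and Vasquez, by date first returned to the chamber (later first): Leclerc (Jul 4, 2009) before Vasquez (May 13, 2008).
Among Reyes, Delgado and Kapoor, by date first returned to the chamber (later first): Reyes (Jan 17, 2012) before Delgado (Mar 4, 2006) before Kapoor (Jul 25, 2005).
Full order: Chaudhari, Takahashi, Leclerc, Vasquez, Reyes, Delgado, Kapoor.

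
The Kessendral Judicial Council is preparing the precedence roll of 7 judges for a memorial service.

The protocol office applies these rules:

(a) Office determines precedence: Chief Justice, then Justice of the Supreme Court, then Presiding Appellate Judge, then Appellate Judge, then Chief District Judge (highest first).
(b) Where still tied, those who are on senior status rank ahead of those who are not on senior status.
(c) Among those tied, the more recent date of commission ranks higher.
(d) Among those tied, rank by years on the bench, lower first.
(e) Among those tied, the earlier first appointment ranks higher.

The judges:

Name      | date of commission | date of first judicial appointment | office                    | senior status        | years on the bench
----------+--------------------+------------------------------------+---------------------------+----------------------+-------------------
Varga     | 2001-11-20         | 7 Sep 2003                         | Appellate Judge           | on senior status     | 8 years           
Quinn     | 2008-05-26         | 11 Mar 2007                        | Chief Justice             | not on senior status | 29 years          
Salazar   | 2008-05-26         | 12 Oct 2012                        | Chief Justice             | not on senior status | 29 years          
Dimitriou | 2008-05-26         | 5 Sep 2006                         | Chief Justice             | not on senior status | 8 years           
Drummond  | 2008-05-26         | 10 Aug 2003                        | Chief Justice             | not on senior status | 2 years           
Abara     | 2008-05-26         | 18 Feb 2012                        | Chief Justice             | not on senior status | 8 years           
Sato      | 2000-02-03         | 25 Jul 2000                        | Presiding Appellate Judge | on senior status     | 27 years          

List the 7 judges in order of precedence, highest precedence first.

Drummond, Dimitriou, Abara, Quinn, Salazar, Sato, Varga

By office: Drummond, Dimitriou, Abara, Quinn and Salazar (Chief Justice); then Sato (Presiding Appellate Judge); then Varga (Appellate Judge).
Drummond, Dimitriou, Abara, Quinn and Salazar are each not on senior status, so the next rule applies.
Drummond, Dimitriou, Abara, Quinn and Salazar all have date of commission 2008-05-26, so the next rule applies.
Among Drummond, Dimitriou, Abara, Quinn and Salazar, by years on the bench (lower first): Drummond (2 years) before Dimitriou and Abara (8 years) before Quinn and Salazar (29 years).
Among Dimitriou and Abara, by date of first judicial appointment (earlier first): Dimitriou (5 Sep 2006) before Abara (18 Feb 2012).
Among Quinn and Salazar, by date of first judicial appointment (earlier first): Quinn (11 Mar 2007) before Salazar (12 Oct 2012).
Full order: Drummond, Dimitriou, Abara, Quinn, Salazar, Sato, Varga.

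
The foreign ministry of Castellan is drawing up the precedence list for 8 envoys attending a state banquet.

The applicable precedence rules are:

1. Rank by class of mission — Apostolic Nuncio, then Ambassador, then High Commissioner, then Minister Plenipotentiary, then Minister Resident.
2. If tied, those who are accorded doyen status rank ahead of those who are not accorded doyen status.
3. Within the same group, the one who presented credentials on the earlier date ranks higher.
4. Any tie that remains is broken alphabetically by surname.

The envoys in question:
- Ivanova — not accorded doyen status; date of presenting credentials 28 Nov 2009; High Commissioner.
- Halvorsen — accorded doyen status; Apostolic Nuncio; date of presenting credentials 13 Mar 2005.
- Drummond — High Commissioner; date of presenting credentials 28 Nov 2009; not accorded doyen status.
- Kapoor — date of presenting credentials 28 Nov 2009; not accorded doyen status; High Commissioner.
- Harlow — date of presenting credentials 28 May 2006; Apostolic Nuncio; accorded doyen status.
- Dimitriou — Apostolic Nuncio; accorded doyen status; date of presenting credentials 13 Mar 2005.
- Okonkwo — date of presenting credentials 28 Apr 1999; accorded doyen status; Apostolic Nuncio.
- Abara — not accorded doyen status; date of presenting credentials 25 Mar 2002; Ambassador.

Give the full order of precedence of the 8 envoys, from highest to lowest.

By class of mission: Okonkwo, Dimitriou, Halvorsen and Harlow (Apostolic Nuncio); then Abara (Ambassador); then Drummond, Ivanova and Kapoor (High Commissioner).
Okonkwo, Dimitriou, Halvorsen and Harlow are each accorded doyen status, so the next rule applies.
Among Okonkwo, Dimitriou, Halvorsen and Harlow, by date of presenting credentials (earlier first): Okonkwo (28 Apr 1999) before Dimitriou and Halvorsen (13 Mar 2005) before Harlow (28 May 2006).
Among Dimitriou and Halvorsen, alphabetically by surname: Dimitriou before Halvorsen.
Drummond, Ivanova and Kapoor are each not accorded doyen status, so the next rule applies.
Drummond, Ivanova and Kapoor all have date of presenting credentials 28 Nov 2009, so the next rule applies.
Among Drummond, Ivanova and Kapoor, alphabetically by surname: Drummond before Ivanova before Kapoor.
Full order: Okonkwo, Dimitriou, Halvorsen, Harlow, Abara, Drummond, Ivanova, Kapoor.

Okonkwo, Dimitriou, Halvorsen, Harlow, Abara, Drummond, Ivanova, Kapoor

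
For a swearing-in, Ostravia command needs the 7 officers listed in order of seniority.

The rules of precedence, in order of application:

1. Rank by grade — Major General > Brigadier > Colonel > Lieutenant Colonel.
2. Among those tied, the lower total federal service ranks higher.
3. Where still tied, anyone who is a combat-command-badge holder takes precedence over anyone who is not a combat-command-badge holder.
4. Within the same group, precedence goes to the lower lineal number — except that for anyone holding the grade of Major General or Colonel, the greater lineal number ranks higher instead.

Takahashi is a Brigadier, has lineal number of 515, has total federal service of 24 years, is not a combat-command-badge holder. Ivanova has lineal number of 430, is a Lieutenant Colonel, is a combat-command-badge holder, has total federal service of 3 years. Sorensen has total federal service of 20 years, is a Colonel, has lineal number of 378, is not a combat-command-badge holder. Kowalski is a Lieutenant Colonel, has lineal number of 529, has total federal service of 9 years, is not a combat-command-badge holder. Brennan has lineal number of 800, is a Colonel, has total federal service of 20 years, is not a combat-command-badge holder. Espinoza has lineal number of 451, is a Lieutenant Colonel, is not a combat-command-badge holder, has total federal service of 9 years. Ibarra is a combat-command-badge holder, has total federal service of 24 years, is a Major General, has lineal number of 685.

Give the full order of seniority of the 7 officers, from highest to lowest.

Ibarra, Takahashi, Brennan, Sorensen, Ivanova, Espinoza, Kowalski

By grade: Ibarra (Major General); then Takahashi (Brigadier); then Brennan and Sorensen (Colonel); then Ivanova, Espinoza and Kowalski (Lieutenant Colonel).
Brennan and Sorensen both have total federal service 20 years, so the next rule applies.
Brennan and Sorensen are each not a combat-command-badge holder, so the next rule applies.
Among Brennan and Sorensen, by lineal number (higher first) (reversed rule for this group): Brennan (800) before Sorensen (378).
Among Ivanova, Espinoza and Kowalski, by total federal service (lower first): Ivanova (3 years) before Espinoza and Kowalski (9 years).
Espinoza and Kowalski are each not a combat-command-badge holder, so the next rule applies.
Among Espinoza and Kowalski, by lineal number (lower first): Espinoza (451) before Kowalski (529).
Full order: Ibarra, Takahashi, Brennan, Sorensen, Ivanova, Espinoza, Kowalski.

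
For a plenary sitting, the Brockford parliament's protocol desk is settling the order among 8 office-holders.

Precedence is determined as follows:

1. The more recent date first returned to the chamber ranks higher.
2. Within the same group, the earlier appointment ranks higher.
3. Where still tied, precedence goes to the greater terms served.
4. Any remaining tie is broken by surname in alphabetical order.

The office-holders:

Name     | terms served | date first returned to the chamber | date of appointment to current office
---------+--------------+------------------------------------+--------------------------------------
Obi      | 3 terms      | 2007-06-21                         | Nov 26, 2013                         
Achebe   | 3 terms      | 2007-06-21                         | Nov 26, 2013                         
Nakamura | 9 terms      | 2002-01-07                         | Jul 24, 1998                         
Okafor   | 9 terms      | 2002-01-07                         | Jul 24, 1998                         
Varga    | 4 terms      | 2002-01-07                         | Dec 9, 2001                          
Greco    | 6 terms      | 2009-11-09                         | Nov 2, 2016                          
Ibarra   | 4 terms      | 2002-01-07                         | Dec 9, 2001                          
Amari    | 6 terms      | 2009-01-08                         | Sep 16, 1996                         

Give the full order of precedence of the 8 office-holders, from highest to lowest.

Greco, Amari, Achebe, Obi, Nakamura, Okafor, Ibarra, Varga

By date first returned to the chamber (later first): Greco (2009-11-09); then Amari (2009-01-08); then Achebe and Obi (both 2007-06-21); then Nakamura, Okafor, Ibarra and Varga (each 2002-01-07).
Achebe and Obi both have date of appointment to current office Nov 26, 2013, so the next rule applies.
Achebe and Obi both have terms served 3 terms, so the next rule applies.
Among Achebe and Obi, alphabetically by surname: Achebe before Obi.
Among Nakamura, Okafor, Ibarra and Varga, by date of appointment to current office (earlier first): Nakamura and Okafor (Jul 24, 1998) before Ibarra and Varga (Dec 9, 2001).
Nakamura and Okafor both have terms served 9 terms, so the next rule applies.
Among Nakamura and Okafor, alphabetically by surname: Nakamura before Okafor.
Ibarra and Varga both have terms served 4 terms, so the next rule applies.
Among Ibarra and Varga, alphabetically by surname: Ibarra before Varga.
Full order: Greco, Amari, Achebe, Obi, Nakamura, Okafor, Ibarra, Varga.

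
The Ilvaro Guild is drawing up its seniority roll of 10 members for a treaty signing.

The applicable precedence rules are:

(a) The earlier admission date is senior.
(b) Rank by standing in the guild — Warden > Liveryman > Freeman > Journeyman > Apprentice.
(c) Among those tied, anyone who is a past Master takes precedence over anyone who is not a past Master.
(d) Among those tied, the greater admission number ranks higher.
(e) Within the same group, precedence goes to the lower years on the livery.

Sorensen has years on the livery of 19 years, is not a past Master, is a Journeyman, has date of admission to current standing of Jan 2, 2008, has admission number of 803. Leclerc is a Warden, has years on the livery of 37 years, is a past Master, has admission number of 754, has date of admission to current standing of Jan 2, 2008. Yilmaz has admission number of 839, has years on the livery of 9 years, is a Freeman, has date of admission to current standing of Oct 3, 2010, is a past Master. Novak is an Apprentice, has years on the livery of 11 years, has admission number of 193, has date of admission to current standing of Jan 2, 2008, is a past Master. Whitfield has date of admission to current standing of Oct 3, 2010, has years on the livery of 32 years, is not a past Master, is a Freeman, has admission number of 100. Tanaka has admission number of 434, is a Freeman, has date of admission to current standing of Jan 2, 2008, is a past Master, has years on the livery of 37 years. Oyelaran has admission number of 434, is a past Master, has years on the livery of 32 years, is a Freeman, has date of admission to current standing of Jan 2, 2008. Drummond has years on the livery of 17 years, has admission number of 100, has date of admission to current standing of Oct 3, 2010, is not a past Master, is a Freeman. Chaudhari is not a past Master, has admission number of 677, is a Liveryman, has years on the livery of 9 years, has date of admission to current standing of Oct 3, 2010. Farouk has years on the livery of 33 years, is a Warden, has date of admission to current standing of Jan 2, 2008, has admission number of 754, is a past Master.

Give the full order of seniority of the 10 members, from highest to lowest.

By date of admission to current standing (earlier first): Farouk, Leclerc, Oyelaran, Tanaka, Sorensen and Novak (each Jan 2, 2008); then Chaudhari, Yilmaz, Drummond and Whitfield (each Oct 3, 2010).
Among Farouk, Leclerc, Oyelaran, Tanaka, Sorensen and Novak, by standing in the guild: Farouk and Leclerc (Warden) before Oyelaran and Tanaka (Freeman) before Sorensen (Journeyman) before Novak (Apprentice).
Farouk and Leclerc are each a past Master, so the next rule applies.
Farouk and Leclerc both have admission number 754, so the next rule applies.
Among Farouk and Leclerc, by years on the livery (lower first): Farouk (33 years) before Leclerc (37 years).
Oyelaran and Tanaka are each a past Master, so the next rule applies.
Oyelaran and Tanaka both have admission number 434, so the next rule applies.
Among Oyelaran and Tanaka, by years on the livery (lower first): Oyelaran (32 years) before Tanaka (37 years).
Among Chaudhari, Yilmaz, Drummond and Whitfield, by standing in the guild: Chaudhari (Liveryman) before Yilmaz, Drummond and Whitfield (Freeman).
Among Yilmaz, Drummond and Whitfield, a past Master before not a past Master: Yilmaz (a past Master) before Drummond and Whitfield (not a past Master).
Drummond and Whitfield both have admission number 100, so the next rule applies.
Among Drummond and Whitfield, by years on the livery (lower first): Drummond (17 years) before Whitfield (32 years).
Full order: Farouk, Leclerc, Oyelaran, Tanaka, Sorensen, Novak, Chaudhari, Yilmaz, Drummond, Whitfield.

Farouk, Leclerc, Oyelaran, Tanaka, Sorensen, Novak, Chaudhari, Yilmaz, Drummond, Whitfield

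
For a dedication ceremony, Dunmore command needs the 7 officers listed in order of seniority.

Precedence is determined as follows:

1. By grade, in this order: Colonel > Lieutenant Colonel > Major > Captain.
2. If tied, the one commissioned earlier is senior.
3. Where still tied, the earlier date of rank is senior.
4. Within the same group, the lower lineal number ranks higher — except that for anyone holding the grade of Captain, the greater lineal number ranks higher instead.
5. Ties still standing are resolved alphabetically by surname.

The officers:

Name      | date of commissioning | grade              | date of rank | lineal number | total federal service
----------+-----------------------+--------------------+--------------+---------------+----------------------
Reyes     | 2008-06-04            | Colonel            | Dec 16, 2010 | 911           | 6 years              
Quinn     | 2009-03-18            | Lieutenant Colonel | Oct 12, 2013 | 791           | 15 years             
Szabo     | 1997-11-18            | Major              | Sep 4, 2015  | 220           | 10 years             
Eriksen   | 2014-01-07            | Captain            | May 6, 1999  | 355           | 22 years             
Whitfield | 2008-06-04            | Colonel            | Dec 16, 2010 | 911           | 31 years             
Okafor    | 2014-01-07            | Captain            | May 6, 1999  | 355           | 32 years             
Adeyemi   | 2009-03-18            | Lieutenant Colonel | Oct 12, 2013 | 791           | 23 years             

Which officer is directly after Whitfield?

By grade: Reyes and Whitfield (Colonel); then Adeyemi and Quinn (Lieutenant Colonel); then Szabo (Major); then Eriksen and Okafor (Captain).
Reyes and Whitfield both have date of commissioning 2008-06-04, so the next rule applies.
Reyes and Whitfield both have date of rank Dec 16, 2010, so the next rule applies.
Reyes and Whitfield both have lineal number 911, so the next rule applies.
Among Reyes and Whitfield, alphabetically by surname: Reyes before Whitfield.
Adeyemi and Quinn both have date of commissioning 2009-03-18, so the next rule applies.
Adeyemi and Quinn both have date of rank Oct 12, 2013, so the next rule applies.
Adeyemi and Quinn both have lineal number 791, so the next rule applies.
Among Adeyemi and Quinn, alphabetically by surname: Adeyemi before Quinn.
Eriksen and Okafor both have date of commissioning 2014-01-07, so the next rule applies.
Eriksen and Okafor both have date of rank May 6, 1999, so the next rule applies.
Eriksen and Okafor both have lineal number 355, so the next rule applies.
Among Eriksen and Okafor, alphabetically by surname: Eriksen before Okafor.
Order: Reyes, Whitfield, Adeyemi, Quinn, Szabo, Eriksen, Okafor.

Adeyemi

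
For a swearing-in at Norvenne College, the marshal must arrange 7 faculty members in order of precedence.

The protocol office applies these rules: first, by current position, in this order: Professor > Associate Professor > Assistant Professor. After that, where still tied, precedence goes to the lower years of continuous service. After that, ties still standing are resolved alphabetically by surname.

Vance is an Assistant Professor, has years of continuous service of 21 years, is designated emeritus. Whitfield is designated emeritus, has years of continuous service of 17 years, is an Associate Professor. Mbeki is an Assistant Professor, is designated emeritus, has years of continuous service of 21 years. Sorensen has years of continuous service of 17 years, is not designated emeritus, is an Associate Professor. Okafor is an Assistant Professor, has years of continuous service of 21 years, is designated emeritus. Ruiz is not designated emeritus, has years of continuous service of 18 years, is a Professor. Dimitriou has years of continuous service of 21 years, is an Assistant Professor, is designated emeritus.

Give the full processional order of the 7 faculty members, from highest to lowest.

By current position: Ruiz (Professor); then Sorensen and Whitfield (Associate Professor); then Dimitriou, Mbeki, Okafor and Vance (Assistant Professor).
Sorensen and Whitfield both have years of continuous service 17 years, so the next rule applies.
Among Sorensen and Whitfield, alphabetically by surname: Sorensen before Whitfield.
Dimitriou, Mbeki, Okafor and Vance all have years of continuous service 21 years, so the next rule applies.
Among Dimitriou, Mbeki, Okafor and Vance, alphabetically by surname: Dimitriou before Mbeki before Okafor before Vance.
Full order: Ruiz, Sorensen, Whitfield, Dimitriou, Mbeki, Okafor, Vance.

Ruiz, Sorensen, Whitfield, Dimitriou, Mbeki, Okafor, Vance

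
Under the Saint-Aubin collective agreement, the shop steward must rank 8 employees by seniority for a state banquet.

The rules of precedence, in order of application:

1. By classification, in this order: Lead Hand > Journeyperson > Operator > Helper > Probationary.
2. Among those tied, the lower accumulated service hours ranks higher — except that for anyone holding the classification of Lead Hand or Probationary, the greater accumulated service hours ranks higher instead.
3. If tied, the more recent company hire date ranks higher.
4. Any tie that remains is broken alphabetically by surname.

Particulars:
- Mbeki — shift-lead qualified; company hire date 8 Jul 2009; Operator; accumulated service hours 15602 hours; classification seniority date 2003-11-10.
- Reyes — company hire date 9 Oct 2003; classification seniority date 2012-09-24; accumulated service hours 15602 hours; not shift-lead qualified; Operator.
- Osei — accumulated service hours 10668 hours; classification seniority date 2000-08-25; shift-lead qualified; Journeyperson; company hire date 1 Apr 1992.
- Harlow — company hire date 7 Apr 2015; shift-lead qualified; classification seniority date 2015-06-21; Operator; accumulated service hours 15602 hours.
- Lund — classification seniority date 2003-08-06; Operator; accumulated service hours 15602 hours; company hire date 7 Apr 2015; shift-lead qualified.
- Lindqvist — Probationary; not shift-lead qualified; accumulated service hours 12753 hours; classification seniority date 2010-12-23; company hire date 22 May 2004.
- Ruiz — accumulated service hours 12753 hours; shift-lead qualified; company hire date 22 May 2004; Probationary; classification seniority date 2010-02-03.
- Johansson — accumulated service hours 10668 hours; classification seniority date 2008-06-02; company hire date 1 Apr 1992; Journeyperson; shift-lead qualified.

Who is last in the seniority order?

By classification: Johansson and Osei (Journeyperson); then Harlow, Lund, Mbeki and Reyes (Operator); then Lindqvist and Ruiz (Probationary).
Johansson and Osei both have accumulated service hours 10668 hours, so the next rule applies.
Johansson and Osei both have company hire date 1 Apr 1992, so the next rule applies.
Among Johansson and Osei, alphabetically by surname: Johansson before Osei.
Harlow, Lund, Mbeki and Reyes all have accumulated service hours 15602 hours, so the next rule applies.
Among Harlow, Lund, Mbeki and Reyes, by company hire date (later first): Harlow and Lund (7 Apr 2015) before Mbeki (8 Jul 2009) before Reyes (9 Oct 2003).
Among Harlow and Lund, alphabetically by surname: Harlow before Lund.
Lindqvist and Ruiz both have accumulated service hours 12753 hours, so the next rule applies.
Lindqvist and Ruiz both have company hire date 22 May 2004, so the next rule applies.
Among Lindqvist and Ruiz, alphabetically by surname: Lindqvist before Ruiz.
Order: Johansson, Osei, Harlow, Lund, Mbeki, Reyes, Lindqvist, Ruiz.

Ruiz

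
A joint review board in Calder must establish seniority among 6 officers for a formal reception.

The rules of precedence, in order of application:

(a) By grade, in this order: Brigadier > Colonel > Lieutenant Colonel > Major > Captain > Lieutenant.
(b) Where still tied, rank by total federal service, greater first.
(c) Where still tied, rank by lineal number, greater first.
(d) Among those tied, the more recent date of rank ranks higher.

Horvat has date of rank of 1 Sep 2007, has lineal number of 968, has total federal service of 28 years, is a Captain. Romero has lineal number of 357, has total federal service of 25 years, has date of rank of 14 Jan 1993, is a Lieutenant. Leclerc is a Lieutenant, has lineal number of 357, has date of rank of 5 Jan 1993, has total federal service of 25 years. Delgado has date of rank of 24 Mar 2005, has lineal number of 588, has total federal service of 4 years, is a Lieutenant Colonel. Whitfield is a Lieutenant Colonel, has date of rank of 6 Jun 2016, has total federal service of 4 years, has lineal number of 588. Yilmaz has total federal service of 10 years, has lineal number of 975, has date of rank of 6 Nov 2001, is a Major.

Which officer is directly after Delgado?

By grade: Whitfield and Delgado (Lieutenant Colonel); then Yilmaz (Major); then Horvat (Captain); then Romero and Leclerc (Lieutenant).
Whitfield and Delgado both have total federal service 4 years, so the next rule applies.
Whitfield and Delgado both have lineal number 588, so the next rule applies.
Among Whitfield and Delgado, by date of rank (later first): Whitfield (6 Jun 2016) before Delgado (24 Mar 2005).
Romero and Leclerc both have total federal service 25 years, so the next rule applies.
Romero and Leclerc both have lineal number 357, so the next rule applies.
Among Romero and Leclerc, by date of rank (later first): Romero (14 Jan 1993) before Leclerc (5 Jan 1993).
Order: Whitfield, Delgado, Yilmaz, Horvat, Romero, Leclerc.

Yilmaz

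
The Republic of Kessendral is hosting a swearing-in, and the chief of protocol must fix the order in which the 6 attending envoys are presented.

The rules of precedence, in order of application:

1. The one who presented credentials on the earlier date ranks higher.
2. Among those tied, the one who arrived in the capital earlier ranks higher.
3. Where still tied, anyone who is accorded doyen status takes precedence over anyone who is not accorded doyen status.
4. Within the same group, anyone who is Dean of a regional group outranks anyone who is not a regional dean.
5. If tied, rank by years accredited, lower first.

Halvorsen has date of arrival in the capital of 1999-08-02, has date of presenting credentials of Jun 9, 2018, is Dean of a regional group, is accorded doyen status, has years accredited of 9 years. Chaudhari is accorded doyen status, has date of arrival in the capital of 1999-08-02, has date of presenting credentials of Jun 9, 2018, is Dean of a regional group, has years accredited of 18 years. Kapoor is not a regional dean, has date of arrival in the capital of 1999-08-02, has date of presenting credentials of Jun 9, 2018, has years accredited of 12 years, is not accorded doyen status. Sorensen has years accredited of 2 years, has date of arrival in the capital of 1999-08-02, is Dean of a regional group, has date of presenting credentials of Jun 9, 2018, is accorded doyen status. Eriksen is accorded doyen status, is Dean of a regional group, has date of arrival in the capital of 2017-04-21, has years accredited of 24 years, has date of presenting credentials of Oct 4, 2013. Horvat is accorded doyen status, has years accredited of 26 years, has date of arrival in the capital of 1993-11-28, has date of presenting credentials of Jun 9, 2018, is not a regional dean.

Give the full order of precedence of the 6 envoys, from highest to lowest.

Eriksen, Horvat, Sorensen, Halvorsen, Chaudhari, Kapoor

By date of presenting credentials (earlier first): Eriksen (Oct 4, 2013); then Horvat, Sorensen, Halvorsen, Chaudhari and Kapoor (each Jun 9, 2018).
Among Horvat, Sorensen, Halvorsen, Chaudhari and Kapoor, by date of arrival in the capital (earlier first): Horvat (1993-11-28) before Sorensen, Halvorsen, Chaudhari and Kapoor (1999-08-02).
Among Sorensen, Halvorsen, Chaudhari and Kapoor, accorded doyen status before not accorded doyen status: Sorensen, Halvorsen and Chaudhari (accorded doyen status) before Kapoor (not accorded doyen status).
Sorensen, Halvorsen and Chaudhari are each Dean of a regional group, so the next rule applies.
Among Sorensen, Halvorsen and Chaudhari, by years accredited (lower first): Sorensen (2 years) before Halvorsen (9 years) before Chaudhari (18 years).
Full order: Eriksen, Horvat, Sorensen, Halvorsen, Chaudhari, Kapoor.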